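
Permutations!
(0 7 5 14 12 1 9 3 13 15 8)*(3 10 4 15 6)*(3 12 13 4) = (0 7 5 14 13 6 12 1 9 10 3 4 15 8) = [7, 9, 2, 4, 15, 14, 12, 5, 0, 10, 3, 11, 1, 6, 13, 8]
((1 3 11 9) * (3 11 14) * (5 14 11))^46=(1 11 14)(3 5 9)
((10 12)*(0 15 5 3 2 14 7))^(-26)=(0 5 2 7 15 3 14)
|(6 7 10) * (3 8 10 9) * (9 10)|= |(3 8 9)(6 7 10)|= 3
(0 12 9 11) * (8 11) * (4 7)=(0 12 9 8 11)(4 7)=[12, 1, 2, 3, 7, 5, 6, 4, 11, 8, 10, 0, 9]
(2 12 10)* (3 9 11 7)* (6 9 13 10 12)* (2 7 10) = [0, 1, 6, 13, 4, 5, 9, 3, 8, 11, 7, 10, 12, 2] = (2 6 9 11 10 7 3 13)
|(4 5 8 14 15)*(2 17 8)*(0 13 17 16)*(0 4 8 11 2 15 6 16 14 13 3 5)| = |(0 3 5 15 8 13 17 11 2 14 6 16 4)| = 13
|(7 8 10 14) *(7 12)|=5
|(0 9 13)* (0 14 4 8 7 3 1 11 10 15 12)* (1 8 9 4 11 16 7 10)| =14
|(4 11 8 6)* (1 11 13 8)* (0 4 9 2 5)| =|(0 4 13 8 6 9 2 5)(1 11)| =8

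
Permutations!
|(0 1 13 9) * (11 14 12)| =|(0 1 13 9)(11 14 12)| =12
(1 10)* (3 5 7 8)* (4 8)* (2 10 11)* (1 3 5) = [0, 11, 10, 1, 8, 7, 6, 4, 5, 9, 3, 2] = (1 11 2 10 3)(4 8 5 7)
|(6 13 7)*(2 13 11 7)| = 6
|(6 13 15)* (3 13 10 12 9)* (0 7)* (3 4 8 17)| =|(0 7)(3 13 15 6 10 12 9 4 8 17)| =10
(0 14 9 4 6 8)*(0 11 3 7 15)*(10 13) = (0 14 9 4 6 8 11 3 7 15)(10 13) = [14, 1, 2, 7, 6, 5, 8, 15, 11, 4, 13, 3, 12, 10, 9, 0]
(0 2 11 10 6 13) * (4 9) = [2, 1, 11, 3, 9, 5, 13, 7, 8, 4, 6, 10, 12, 0] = (0 2 11 10 6 13)(4 9)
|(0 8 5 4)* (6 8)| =5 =|(0 6 8 5 4)|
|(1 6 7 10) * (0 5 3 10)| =|(0 5 3 10 1 6 7)| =7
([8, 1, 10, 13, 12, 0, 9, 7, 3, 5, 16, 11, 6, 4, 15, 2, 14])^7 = (0 9 12 13 8 5 6 4 3)(2 16 15 10 14)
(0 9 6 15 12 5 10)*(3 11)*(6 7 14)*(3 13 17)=(0 9 7 14 6 15 12 5 10)(3 11 13 17)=[9, 1, 2, 11, 4, 10, 15, 14, 8, 7, 0, 13, 5, 17, 6, 12, 16, 3]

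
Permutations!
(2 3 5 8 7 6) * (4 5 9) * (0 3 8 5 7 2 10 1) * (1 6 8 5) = (0 3 9 4 7 8 2 5 1)(6 10) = [3, 0, 5, 9, 7, 1, 10, 8, 2, 4, 6]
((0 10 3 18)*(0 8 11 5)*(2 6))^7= ((0 10 3 18 8 11 5)(2 6))^7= (18)(2 6)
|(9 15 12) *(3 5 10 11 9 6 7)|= 9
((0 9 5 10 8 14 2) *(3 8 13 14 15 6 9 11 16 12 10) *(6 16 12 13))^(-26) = ((0 11 12 10 6 9 5 3 8 15 16 13 14 2))^(-26) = (0 12 6 5 8 16 14)(2 11 10 9 3 15 13)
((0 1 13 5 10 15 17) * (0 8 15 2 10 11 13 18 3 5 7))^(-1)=((0 1 18 3 5 11 13 7)(2 10)(8 15 17))^(-1)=(0 7 13 11 5 3 18 1)(2 10)(8 17 15)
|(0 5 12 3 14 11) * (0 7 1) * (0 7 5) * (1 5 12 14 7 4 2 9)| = 12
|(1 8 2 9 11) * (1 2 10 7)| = |(1 8 10 7)(2 9 11)| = 12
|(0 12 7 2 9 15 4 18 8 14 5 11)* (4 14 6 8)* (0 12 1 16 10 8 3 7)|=|(0 1 16 10 8 6 3 7 2 9 15 14 5 11 12)(4 18)|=30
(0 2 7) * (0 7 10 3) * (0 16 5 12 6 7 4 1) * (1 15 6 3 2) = [1, 0, 10, 16, 15, 12, 7, 4, 8, 9, 2, 11, 3, 13, 14, 6, 5] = (0 1)(2 10)(3 16 5 12)(4 15 6 7)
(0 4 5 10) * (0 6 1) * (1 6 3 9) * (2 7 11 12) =[4, 0, 7, 9, 5, 10, 6, 11, 8, 1, 3, 12, 2] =(0 4 5 10 3 9 1)(2 7 11 12)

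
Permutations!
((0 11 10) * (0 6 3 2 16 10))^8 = (2 6 16 3 10)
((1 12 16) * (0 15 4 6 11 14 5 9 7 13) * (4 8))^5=(0 11 13 6 7 4 9 8 5 15 14)(1 16 12)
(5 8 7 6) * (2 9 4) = [0, 1, 9, 3, 2, 8, 5, 6, 7, 4] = (2 9 4)(5 8 7 6)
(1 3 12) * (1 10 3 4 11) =(1 4 11)(3 12 10) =[0, 4, 2, 12, 11, 5, 6, 7, 8, 9, 3, 1, 10]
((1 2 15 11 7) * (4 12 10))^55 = (15)(4 12 10)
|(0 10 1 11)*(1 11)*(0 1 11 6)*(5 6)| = 4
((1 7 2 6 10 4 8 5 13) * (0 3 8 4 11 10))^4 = (0 13 6 5 2 8 7 3 1)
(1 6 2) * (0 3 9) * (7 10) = (0 3 9)(1 6 2)(7 10) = [3, 6, 1, 9, 4, 5, 2, 10, 8, 0, 7]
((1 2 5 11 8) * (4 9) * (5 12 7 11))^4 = (1 11 12)(2 8 7)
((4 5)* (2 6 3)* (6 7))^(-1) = (2 3 6 7)(4 5)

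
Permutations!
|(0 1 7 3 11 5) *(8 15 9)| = 6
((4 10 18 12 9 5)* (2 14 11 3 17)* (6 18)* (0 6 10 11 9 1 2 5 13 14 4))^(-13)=(0 17 11 2 12 6 5 3 4 1 18)(9 14 13)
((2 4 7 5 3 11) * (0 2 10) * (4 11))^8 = (11)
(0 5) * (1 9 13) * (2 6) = (0 5)(1 9 13)(2 6) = [5, 9, 6, 3, 4, 0, 2, 7, 8, 13, 10, 11, 12, 1]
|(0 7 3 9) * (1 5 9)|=6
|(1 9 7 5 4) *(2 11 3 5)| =8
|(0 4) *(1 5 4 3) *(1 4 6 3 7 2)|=|(0 7 2 1 5 6 3 4)|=8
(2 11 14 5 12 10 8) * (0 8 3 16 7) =(0 8 2 11 14 5 12 10 3 16 7) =[8, 1, 11, 16, 4, 12, 6, 0, 2, 9, 3, 14, 10, 13, 5, 15, 7]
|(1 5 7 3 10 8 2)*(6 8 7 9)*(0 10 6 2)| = |(0 10 7 3 6 8)(1 5 9 2)| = 12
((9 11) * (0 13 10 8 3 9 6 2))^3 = ((0 13 10 8 3 9 11 6 2))^3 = (0 8 11)(2 10 9)(3 6 13)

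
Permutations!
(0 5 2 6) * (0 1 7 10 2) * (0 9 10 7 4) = (0 5 9 10 2 6 1 4) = [5, 4, 6, 3, 0, 9, 1, 7, 8, 10, 2]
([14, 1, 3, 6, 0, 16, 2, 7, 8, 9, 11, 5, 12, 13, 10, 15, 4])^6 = (0 4 16 5 11 10 14)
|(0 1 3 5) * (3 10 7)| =6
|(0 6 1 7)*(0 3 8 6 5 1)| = 7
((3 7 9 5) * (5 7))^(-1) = (3 5)(7 9)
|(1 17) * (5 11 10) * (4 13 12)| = |(1 17)(4 13 12)(5 11 10)| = 6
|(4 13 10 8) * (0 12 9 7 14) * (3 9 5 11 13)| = 12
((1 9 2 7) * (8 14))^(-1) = ((1 9 2 7)(8 14))^(-1) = (1 7 2 9)(8 14)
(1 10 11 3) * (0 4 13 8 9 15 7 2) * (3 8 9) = (0 4 13 9 15 7 2)(1 10 11 8 3) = [4, 10, 0, 1, 13, 5, 6, 2, 3, 15, 11, 8, 12, 9, 14, 7]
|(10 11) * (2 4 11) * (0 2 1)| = |(0 2 4 11 10 1)| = 6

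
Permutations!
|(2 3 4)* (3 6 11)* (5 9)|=|(2 6 11 3 4)(5 9)|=10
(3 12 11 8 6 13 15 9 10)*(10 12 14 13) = (3 14 13 15 9 12 11 8 6 10) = [0, 1, 2, 14, 4, 5, 10, 7, 6, 12, 3, 8, 11, 15, 13, 9]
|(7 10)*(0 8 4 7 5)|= |(0 8 4 7 10 5)|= 6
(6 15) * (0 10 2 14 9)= (0 10 2 14 9)(6 15)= [10, 1, 14, 3, 4, 5, 15, 7, 8, 0, 2, 11, 12, 13, 9, 6]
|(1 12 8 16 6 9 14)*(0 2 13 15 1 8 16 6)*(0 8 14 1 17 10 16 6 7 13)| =28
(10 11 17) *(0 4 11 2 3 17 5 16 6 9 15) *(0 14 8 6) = (0 4 11 5 16)(2 3 17 10)(6 9 15 14 8) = [4, 1, 3, 17, 11, 16, 9, 7, 6, 15, 2, 5, 12, 13, 8, 14, 0, 10]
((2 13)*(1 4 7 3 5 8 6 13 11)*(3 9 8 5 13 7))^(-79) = (1 11 2 13 3 4)(6 7 9 8)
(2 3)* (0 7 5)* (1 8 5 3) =(0 7 3 2 1 8 5) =[7, 8, 1, 2, 4, 0, 6, 3, 5]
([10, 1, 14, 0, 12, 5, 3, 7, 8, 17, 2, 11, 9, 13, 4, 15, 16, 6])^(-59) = (0 10 2 14 4 12 9 17 6 3)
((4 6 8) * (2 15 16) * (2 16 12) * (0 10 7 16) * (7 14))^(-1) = (0 16 7 14 10)(2 12 15)(4 8 6)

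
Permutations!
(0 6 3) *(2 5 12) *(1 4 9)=(0 6 3)(1 4 9)(2 5 12)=[6, 4, 5, 0, 9, 12, 3, 7, 8, 1, 10, 11, 2]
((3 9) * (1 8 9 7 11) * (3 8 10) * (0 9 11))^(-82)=(0 3 1 8)(7 10 11 9)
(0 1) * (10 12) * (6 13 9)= [1, 0, 2, 3, 4, 5, 13, 7, 8, 6, 12, 11, 10, 9]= (0 1)(6 13 9)(10 12)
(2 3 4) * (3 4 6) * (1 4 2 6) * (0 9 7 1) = (0 9 7 1 4 6 3) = [9, 4, 2, 0, 6, 5, 3, 1, 8, 7]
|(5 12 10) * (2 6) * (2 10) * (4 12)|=6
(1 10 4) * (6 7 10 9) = [0, 9, 2, 3, 1, 5, 7, 10, 8, 6, 4] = (1 9 6 7 10 4)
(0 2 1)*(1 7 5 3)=(0 2 7 5 3 1)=[2, 0, 7, 1, 4, 3, 6, 5]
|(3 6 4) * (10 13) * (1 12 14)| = |(1 12 14)(3 6 4)(10 13)| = 6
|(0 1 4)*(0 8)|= |(0 1 4 8)|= 4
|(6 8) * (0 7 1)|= |(0 7 1)(6 8)|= 6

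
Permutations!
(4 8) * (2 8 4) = [0, 1, 8, 3, 4, 5, 6, 7, 2] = (2 8)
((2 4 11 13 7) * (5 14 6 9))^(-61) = ((2 4 11 13 7)(5 14 6 9))^(-61) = (2 7 13 11 4)(5 9 6 14)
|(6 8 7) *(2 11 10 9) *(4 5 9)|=|(2 11 10 4 5 9)(6 8 7)|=6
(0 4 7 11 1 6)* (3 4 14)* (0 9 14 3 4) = (0 3)(1 6 9 14 4 7 11) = [3, 6, 2, 0, 7, 5, 9, 11, 8, 14, 10, 1, 12, 13, 4]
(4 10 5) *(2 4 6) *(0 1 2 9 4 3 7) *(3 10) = [1, 2, 10, 7, 3, 6, 9, 0, 8, 4, 5] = (0 1 2 10 5 6 9 4 3 7)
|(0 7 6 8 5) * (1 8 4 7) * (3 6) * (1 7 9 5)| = 14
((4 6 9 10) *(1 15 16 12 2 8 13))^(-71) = (1 13 8 2 12 16 15)(4 6 9 10)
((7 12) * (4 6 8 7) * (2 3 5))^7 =(2 3 5)(4 8 12 6 7)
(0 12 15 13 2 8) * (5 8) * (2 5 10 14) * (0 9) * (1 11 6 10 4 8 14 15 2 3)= (0 12 2 4 8 9)(1 11 6 10 15 13 5 14 3)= [12, 11, 4, 1, 8, 14, 10, 7, 9, 0, 15, 6, 2, 5, 3, 13]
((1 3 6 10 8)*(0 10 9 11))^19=((0 10 8 1 3 6 9 11))^19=(0 1 9 10 3 11 8 6)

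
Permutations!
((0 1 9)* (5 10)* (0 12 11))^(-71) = ((0 1 9 12 11)(5 10))^(-71) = (0 11 12 9 1)(5 10)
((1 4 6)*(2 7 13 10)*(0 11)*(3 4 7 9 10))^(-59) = ((0 11)(1 7 13 3 4 6)(2 9 10))^(-59) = (0 11)(1 7 13 3 4 6)(2 9 10)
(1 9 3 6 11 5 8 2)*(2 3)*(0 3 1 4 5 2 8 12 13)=(0 3 6 11 2 4 5 12 13)(1 9 8)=[3, 9, 4, 6, 5, 12, 11, 7, 1, 8, 10, 2, 13, 0]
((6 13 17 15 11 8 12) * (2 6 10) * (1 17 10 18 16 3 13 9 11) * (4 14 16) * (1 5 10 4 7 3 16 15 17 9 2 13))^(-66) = ((1 9 11 8 12 18 7 3)(2 6)(4 14 15 5 10 13))^(-66) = (1 7 12 11)(3 18 8 9)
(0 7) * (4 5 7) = (0 4 5 7) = [4, 1, 2, 3, 5, 7, 6, 0]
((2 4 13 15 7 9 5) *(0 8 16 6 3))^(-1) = (0 3 6 16 8)(2 5 9 7 15 13 4) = ((0 8 16 6 3)(2 4 13 15 7 9 5))^(-1)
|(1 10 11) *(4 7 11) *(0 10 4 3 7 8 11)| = |(0 10 3 7)(1 4 8 11)| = 4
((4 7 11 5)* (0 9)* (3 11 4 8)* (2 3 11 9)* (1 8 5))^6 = (11)(0 3)(2 9)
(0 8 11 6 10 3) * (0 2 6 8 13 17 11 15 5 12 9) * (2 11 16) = [13, 1, 6, 11, 4, 12, 10, 7, 15, 0, 3, 8, 9, 17, 14, 5, 2, 16] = (0 13 17 16 2 6 10 3 11 8 15 5 12 9)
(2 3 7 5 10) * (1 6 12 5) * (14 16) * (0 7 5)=(0 7 1 6 12)(2 3 5 10)(14 16)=[7, 6, 3, 5, 4, 10, 12, 1, 8, 9, 2, 11, 0, 13, 16, 15, 14]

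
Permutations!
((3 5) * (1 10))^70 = (10)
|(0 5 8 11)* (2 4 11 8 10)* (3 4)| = 7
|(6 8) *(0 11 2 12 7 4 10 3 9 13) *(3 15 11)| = |(0 3 9 13)(2 12 7 4 10 15 11)(6 8)| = 28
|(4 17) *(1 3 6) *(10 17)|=3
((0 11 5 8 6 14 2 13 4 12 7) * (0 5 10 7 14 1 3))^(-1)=((0 11 10 7 5 8 6 1 3)(2 13 4 12 14))^(-1)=(0 3 1 6 8 5 7 10 11)(2 14 12 4 13)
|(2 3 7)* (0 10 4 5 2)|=|(0 10 4 5 2 3 7)|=7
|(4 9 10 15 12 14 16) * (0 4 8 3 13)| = |(0 4 9 10 15 12 14 16 8 3 13)| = 11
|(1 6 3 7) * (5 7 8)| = |(1 6 3 8 5 7)| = 6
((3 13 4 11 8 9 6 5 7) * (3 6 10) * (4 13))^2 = (13)(3 11 9)(4 8 10)(5 6 7)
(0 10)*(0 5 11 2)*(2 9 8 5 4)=[10, 1, 0, 3, 2, 11, 6, 7, 5, 8, 4, 9]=(0 10 4 2)(5 11 9 8)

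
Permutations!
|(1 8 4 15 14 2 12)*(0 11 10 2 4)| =|(0 11 10 2 12 1 8)(4 15 14)| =21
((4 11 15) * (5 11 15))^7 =((4 15)(5 11))^7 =(4 15)(5 11)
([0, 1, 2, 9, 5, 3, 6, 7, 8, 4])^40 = (9)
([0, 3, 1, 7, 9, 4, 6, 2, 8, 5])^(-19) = (1 3 7 2)(4 5 9)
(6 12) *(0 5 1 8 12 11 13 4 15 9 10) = (0 5 1 8 12 6 11 13 4 15 9 10) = [5, 8, 2, 3, 15, 1, 11, 7, 12, 10, 0, 13, 6, 4, 14, 9]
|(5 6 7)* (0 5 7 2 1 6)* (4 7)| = 6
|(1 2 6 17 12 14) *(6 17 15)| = |(1 2 17 12 14)(6 15)| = 10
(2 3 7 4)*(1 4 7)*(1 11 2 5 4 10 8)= [0, 10, 3, 11, 5, 4, 6, 7, 1, 9, 8, 2]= (1 10 8)(2 3 11)(4 5)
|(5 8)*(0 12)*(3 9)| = 2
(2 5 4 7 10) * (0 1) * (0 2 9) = (0 1 2 5 4 7 10 9) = [1, 2, 5, 3, 7, 4, 6, 10, 8, 0, 9]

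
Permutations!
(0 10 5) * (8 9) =(0 10 5)(8 9) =[10, 1, 2, 3, 4, 0, 6, 7, 9, 8, 5]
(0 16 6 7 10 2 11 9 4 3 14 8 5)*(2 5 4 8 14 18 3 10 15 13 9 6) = (0 16 2 11 6 7 15 13 9 8 4 10 5)(3 18) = [16, 1, 11, 18, 10, 0, 7, 15, 4, 8, 5, 6, 12, 9, 14, 13, 2, 17, 3]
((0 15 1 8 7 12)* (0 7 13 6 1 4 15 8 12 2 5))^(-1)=(0 5 2 7 12 1 6 13 8)(4 15)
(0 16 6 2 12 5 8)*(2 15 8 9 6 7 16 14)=(0 14 2 12 5 9 6 15 8)(7 16)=[14, 1, 12, 3, 4, 9, 15, 16, 0, 6, 10, 11, 5, 13, 2, 8, 7]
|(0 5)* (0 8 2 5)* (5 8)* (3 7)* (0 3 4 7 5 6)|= |(0 3 5 6)(2 8)(4 7)|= 4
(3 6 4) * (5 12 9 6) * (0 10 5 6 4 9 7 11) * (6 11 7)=(0 10 5 12 6 9 4 3 11)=[10, 1, 2, 11, 3, 12, 9, 7, 8, 4, 5, 0, 6]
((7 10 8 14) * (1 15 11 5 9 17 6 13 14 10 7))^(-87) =(1 5 6)(8 10)(9 13 15)(11 17 14)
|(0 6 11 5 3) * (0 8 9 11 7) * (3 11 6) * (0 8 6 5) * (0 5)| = |(0 3 6 7 8 9)(5 11)| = 6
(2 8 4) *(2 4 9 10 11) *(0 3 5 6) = [3, 1, 8, 5, 4, 6, 0, 7, 9, 10, 11, 2] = (0 3 5 6)(2 8 9 10 11)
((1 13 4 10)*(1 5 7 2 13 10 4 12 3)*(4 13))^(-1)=((1 10 5 7 2 4 13 12 3))^(-1)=(1 3 12 13 4 2 7 5 10)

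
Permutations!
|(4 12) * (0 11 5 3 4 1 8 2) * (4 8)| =|(0 11 5 3 8 2)(1 4 12)| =6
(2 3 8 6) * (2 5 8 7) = (2 3 7)(5 8 6) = [0, 1, 3, 7, 4, 8, 5, 2, 6]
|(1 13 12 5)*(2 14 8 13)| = 7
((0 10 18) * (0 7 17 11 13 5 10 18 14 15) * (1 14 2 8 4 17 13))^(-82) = (0 7 5 2 4 11 14)(1 15 18 13 10 8 17)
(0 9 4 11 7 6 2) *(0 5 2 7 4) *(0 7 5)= (0 9 7 6 5 2)(4 11)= [9, 1, 0, 3, 11, 2, 5, 6, 8, 7, 10, 4]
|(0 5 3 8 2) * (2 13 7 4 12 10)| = |(0 5 3 8 13 7 4 12 10 2)| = 10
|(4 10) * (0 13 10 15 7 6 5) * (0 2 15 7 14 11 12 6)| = 35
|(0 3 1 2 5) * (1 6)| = 6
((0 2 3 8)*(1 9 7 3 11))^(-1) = (0 8 3 7 9 1 11 2)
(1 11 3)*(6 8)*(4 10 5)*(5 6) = [0, 11, 2, 1, 10, 4, 8, 7, 5, 9, 6, 3] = (1 11 3)(4 10 6 8 5)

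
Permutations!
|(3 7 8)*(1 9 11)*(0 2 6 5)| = |(0 2 6 5)(1 9 11)(3 7 8)| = 12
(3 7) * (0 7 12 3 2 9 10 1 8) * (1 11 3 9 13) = (0 7 2 13 1 8)(3 12 9 10 11) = [7, 8, 13, 12, 4, 5, 6, 2, 0, 10, 11, 3, 9, 1]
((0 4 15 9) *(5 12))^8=((0 4 15 9)(5 12))^8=(15)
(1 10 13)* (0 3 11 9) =[3, 10, 2, 11, 4, 5, 6, 7, 8, 0, 13, 9, 12, 1] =(0 3 11 9)(1 10 13)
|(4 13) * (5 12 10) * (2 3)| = 6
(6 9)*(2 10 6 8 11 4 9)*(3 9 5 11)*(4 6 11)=(2 10 11 6)(3 9 8)(4 5)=[0, 1, 10, 9, 5, 4, 2, 7, 3, 8, 11, 6]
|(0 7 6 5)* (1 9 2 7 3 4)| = |(0 3 4 1 9 2 7 6 5)| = 9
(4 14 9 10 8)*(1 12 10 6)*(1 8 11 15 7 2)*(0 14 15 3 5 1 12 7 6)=[14, 7, 12, 5, 15, 1, 8, 2, 4, 0, 11, 3, 10, 13, 9, 6]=(0 14 9)(1 7 2 12 10 11 3 5)(4 15 6 8)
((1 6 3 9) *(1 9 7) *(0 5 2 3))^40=((9)(0 5 2 3 7 1 6))^40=(9)(0 1 3 5 6 7 2)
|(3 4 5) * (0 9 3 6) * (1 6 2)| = 8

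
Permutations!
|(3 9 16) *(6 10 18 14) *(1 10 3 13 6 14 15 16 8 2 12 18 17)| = 30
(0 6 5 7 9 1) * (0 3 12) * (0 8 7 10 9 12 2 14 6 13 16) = (0 13 16)(1 3 2 14 6 5 10 9)(7 12 8) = [13, 3, 14, 2, 4, 10, 5, 12, 7, 1, 9, 11, 8, 16, 6, 15, 0]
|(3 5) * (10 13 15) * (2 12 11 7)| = |(2 12 11 7)(3 5)(10 13 15)| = 12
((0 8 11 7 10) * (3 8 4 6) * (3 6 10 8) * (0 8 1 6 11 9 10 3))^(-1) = ((0 4 3)(1 6 11 7)(8 9 10))^(-1) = (0 3 4)(1 7 11 6)(8 10 9)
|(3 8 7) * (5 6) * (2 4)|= 6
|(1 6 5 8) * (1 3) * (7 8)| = |(1 6 5 7 8 3)| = 6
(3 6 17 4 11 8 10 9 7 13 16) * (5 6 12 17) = (3 12 17 4 11 8 10 9 7 13 16)(5 6) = [0, 1, 2, 12, 11, 6, 5, 13, 10, 7, 9, 8, 17, 16, 14, 15, 3, 4]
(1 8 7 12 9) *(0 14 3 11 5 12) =(0 14 3 11 5 12 9 1 8 7) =[14, 8, 2, 11, 4, 12, 6, 0, 7, 1, 10, 5, 9, 13, 3]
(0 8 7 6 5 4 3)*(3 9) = [8, 1, 2, 0, 9, 4, 5, 6, 7, 3] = (0 8 7 6 5 4 9 3)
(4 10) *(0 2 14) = [2, 1, 14, 3, 10, 5, 6, 7, 8, 9, 4, 11, 12, 13, 0] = (0 2 14)(4 10)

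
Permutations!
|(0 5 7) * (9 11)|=6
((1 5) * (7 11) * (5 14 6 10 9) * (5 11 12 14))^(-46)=(6 11 14 9 12 10 7)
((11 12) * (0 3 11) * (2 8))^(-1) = ((0 3 11 12)(2 8))^(-1) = (0 12 11 3)(2 8)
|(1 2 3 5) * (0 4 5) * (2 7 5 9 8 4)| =|(0 2 3)(1 7 5)(4 9 8)| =3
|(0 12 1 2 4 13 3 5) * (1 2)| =|(0 12 2 4 13 3 5)| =7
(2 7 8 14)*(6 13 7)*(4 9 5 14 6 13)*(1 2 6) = [0, 2, 13, 3, 9, 14, 4, 8, 1, 5, 10, 11, 12, 7, 6] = (1 2 13 7 8)(4 9 5 14 6)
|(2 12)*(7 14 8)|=6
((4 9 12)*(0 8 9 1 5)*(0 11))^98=((0 8 9 12 4 1 5 11))^98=(0 9 4 5)(1 11 8 12)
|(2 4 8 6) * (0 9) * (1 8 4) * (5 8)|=10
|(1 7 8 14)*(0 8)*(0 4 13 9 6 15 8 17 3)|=9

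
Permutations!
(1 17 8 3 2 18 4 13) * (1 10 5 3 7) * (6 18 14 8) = (1 17 6 18 4 13 10 5 3 2 14 8 7) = [0, 17, 14, 2, 13, 3, 18, 1, 7, 9, 5, 11, 12, 10, 8, 15, 16, 6, 4]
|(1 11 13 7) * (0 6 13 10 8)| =|(0 6 13 7 1 11 10 8)| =8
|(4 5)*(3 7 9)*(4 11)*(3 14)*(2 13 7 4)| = 9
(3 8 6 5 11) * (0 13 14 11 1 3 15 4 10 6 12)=(0 13 14 11 15 4 10 6 5 1 3 8 12)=[13, 3, 2, 8, 10, 1, 5, 7, 12, 9, 6, 15, 0, 14, 11, 4]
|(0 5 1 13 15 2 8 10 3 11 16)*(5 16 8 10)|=|(0 16)(1 13 15 2 10 3 11 8 5)|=18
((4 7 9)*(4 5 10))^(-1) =(4 10 5 9 7)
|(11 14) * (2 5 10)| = |(2 5 10)(11 14)| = 6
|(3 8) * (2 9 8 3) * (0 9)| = 4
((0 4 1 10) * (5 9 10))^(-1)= ((0 4 1 5 9 10))^(-1)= (0 10 9 5 1 4)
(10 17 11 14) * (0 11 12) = (0 11 14 10 17 12) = [11, 1, 2, 3, 4, 5, 6, 7, 8, 9, 17, 14, 0, 13, 10, 15, 16, 12]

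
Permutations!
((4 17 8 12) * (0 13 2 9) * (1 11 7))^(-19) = (0 13 2 9)(1 7 11)(4 17 8 12)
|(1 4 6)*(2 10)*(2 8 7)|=|(1 4 6)(2 10 8 7)|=12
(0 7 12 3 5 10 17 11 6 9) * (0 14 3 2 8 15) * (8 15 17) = (0 7 12 2 15)(3 5 10 8 17 11 6 9 14) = [7, 1, 15, 5, 4, 10, 9, 12, 17, 14, 8, 6, 2, 13, 3, 0, 16, 11]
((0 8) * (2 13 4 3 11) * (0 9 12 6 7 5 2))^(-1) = ((0 8 9 12 6 7 5 2 13 4 3 11))^(-1) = (0 11 3 4 13 2 5 7 6 12 9 8)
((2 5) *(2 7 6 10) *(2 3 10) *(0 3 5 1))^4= (0 7)(1 5)(2 10)(3 6)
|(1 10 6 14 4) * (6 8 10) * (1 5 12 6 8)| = |(1 8 10)(4 5 12 6 14)| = 15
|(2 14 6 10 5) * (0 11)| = |(0 11)(2 14 6 10 5)| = 10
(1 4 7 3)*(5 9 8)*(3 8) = (1 4 7 8 5 9 3) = [0, 4, 2, 1, 7, 9, 6, 8, 5, 3]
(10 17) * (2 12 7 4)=(2 12 7 4)(10 17)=[0, 1, 12, 3, 2, 5, 6, 4, 8, 9, 17, 11, 7, 13, 14, 15, 16, 10]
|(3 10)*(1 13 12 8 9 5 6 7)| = |(1 13 12 8 9 5 6 7)(3 10)| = 8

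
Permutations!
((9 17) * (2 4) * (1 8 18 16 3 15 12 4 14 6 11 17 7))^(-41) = ((1 8 18 16 3 15 12 4 2 14 6 11 17 9 7))^(-41) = (1 3 2 17 8 15 14 9 18 12 6 7 16 4 11)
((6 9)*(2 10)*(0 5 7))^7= ((0 5 7)(2 10)(6 9))^7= (0 5 7)(2 10)(6 9)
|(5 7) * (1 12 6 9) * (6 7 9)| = |(1 12 7 5 9)| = 5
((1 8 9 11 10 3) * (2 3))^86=((1 8 9 11 10 2 3))^86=(1 9 10 3 8 11 2)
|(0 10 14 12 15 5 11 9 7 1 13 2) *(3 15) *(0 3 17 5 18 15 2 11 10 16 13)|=|(0 16 13 11 9 7 1)(2 3)(5 10 14 12 17)(15 18)|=70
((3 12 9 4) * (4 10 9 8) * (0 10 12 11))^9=((0 10 9 12 8 4 3 11))^9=(0 10 9 12 8 4 3 11)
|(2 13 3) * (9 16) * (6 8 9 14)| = 15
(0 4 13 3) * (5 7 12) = (0 4 13 3)(5 7 12) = [4, 1, 2, 0, 13, 7, 6, 12, 8, 9, 10, 11, 5, 3]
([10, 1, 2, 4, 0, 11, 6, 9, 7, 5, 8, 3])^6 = [11, 1, 2, 9, 5, 8, 6, 0, 4, 10, 3, 7]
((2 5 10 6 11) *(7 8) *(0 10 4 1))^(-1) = ((0 10 6 11 2 5 4 1)(7 8))^(-1) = (0 1 4 5 2 11 6 10)(7 8)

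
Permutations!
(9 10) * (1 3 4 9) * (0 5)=(0 5)(1 3 4 9 10)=[5, 3, 2, 4, 9, 0, 6, 7, 8, 10, 1]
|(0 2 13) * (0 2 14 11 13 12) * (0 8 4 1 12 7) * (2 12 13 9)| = 30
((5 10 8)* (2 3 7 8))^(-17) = (2 3 7 8 5 10)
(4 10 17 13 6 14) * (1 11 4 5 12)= (1 11 4 10 17 13 6 14 5 12)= [0, 11, 2, 3, 10, 12, 14, 7, 8, 9, 17, 4, 1, 6, 5, 15, 16, 13]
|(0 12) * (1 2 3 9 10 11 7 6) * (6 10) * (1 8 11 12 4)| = 12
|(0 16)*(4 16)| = |(0 4 16)| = 3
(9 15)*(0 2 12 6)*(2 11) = (0 11 2 12 6)(9 15) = [11, 1, 12, 3, 4, 5, 0, 7, 8, 15, 10, 2, 6, 13, 14, 9]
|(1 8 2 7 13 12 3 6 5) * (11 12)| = 10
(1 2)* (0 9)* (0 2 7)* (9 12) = (0 12 9 2 1 7) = [12, 7, 1, 3, 4, 5, 6, 0, 8, 2, 10, 11, 9]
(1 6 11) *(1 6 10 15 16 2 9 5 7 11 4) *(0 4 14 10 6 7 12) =(0 4 1 6 14 10 15 16 2 9 5 12)(7 11) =[4, 6, 9, 3, 1, 12, 14, 11, 8, 5, 15, 7, 0, 13, 10, 16, 2]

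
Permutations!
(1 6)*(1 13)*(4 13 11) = (1 6 11 4 13) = [0, 6, 2, 3, 13, 5, 11, 7, 8, 9, 10, 4, 12, 1]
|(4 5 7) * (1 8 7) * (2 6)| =|(1 8 7 4 5)(2 6)| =10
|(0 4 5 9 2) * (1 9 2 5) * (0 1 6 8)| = 4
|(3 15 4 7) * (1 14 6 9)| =|(1 14 6 9)(3 15 4 7)| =4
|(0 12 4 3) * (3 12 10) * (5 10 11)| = 10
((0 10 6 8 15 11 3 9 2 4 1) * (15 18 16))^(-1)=(0 1 4 2 9 3 11 15 16 18 8 6 10)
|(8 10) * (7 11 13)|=|(7 11 13)(8 10)|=6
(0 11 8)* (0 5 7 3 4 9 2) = [11, 1, 0, 4, 9, 7, 6, 3, 5, 2, 10, 8] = (0 11 8 5 7 3 4 9 2)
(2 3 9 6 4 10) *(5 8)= (2 3 9 6 4 10)(5 8)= [0, 1, 3, 9, 10, 8, 4, 7, 5, 6, 2]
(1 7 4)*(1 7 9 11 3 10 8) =[0, 9, 2, 10, 7, 5, 6, 4, 1, 11, 8, 3] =(1 9 11 3 10 8)(4 7)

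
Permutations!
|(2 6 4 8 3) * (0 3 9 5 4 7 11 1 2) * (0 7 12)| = 8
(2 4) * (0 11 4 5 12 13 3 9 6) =(0 11 4 2 5 12 13 3 9 6) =[11, 1, 5, 9, 2, 12, 0, 7, 8, 6, 10, 4, 13, 3]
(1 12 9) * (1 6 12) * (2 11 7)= (2 11 7)(6 12 9)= [0, 1, 11, 3, 4, 5, 12, 2, 8, 6, 10, 7, 9]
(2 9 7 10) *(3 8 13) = (2 9 7 10)(3 8 13) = [0, 1, 9, 8, 4, 5, 6, 10, 13, 7, 2, 11, 12, 3]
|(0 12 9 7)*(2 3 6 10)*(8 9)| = |(0 12 8 9 7)(2 3 6 10)| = 20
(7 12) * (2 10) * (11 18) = (2 10)(7 12)(11 18) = [0, 1, 10, 3, 4, 5, 6, 12, 8, 9, 2, 18, 7, 13, 14, 15, 16, 17, 11]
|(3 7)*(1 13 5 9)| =4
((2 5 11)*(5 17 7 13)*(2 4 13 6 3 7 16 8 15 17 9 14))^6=((2 9 14)(3 7 6)(4 13 5 11)(8 15 17 16))^6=(4 5)(8 17)(11 13)(15 16)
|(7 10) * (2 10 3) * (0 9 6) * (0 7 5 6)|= |(0 9)(2 10 5 6 7 3)|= 6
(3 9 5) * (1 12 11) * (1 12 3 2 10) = (1 3 9 5 2 10)(11 12) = [0, 3, 10, 9, 4, 2, 6, 7, 8, 5, 1, 12, 11]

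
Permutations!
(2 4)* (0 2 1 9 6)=(0 2 4 1 9 6)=[2, 9, 4, 3, 1, 5, 0, 7, 8, 6]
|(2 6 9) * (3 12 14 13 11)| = |(2 6 9)(3 12 14 13 11)| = 15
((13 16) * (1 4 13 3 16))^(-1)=((1 4 13)(3 16))^(-1)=(1 13 4)(3 16)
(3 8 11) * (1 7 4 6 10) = (1 7 4 6 10)(3 8 11) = [0, 7, 2, 8, 6, 5, 10, 4, 11, 9, 1, 3]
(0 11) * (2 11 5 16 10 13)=(0 5 16 10 13 2 11)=[5, 1, 11, 3, 4, 16, 6, 7, 8, 9, 13, 0, 12, 2, 14, 15, 10]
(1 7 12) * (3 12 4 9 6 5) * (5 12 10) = (1 7 4 9 6 12)(3 10 5) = [0, 7, 2, 10, 9, 3, 12, 4, 8, 6, 5, 11, 1]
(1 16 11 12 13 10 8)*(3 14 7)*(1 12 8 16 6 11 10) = (1 6 11 8 12 13)(3 14 7)(10 16) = [0, 6, 2, 14, 4, 5, 11, 3, 12, 9, 16, 8, 13, 1, 7, 15, 10]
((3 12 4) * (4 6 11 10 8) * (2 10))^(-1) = ((2 10 8 4 3 12 6 11))^(-1) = (2 11 6 12 3 4 8 10)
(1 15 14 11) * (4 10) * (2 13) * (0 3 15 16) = (0 3 15 14 11 1 16)(2 13)(4 10) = [3, 16, 13, 15, 10, 5, 6, 7, 8, 9, 4, 1, 12, 2, 11, 14, 0]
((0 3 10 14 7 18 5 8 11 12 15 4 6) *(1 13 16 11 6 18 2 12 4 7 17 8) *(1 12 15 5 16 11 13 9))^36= ((0 3 10 14 17 8 6)(1 9)(2 15 7)(4 18 16 13 11)(5 12))^36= (0 3 10 14 17 8 6)(4 18 16 13 11)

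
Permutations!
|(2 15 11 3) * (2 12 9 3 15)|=|(3 12 9)(11 15)|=6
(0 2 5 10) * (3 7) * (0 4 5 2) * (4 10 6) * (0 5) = (10)(0 5 6 4)(3 7) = [5, 1, 2, 7, 0, 6, 4, 3, 8, 9, 10]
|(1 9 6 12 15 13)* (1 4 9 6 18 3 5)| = 10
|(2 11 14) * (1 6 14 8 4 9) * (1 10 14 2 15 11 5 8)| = |(1 6 2 5 8 4 9 10 14 15 11)| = 11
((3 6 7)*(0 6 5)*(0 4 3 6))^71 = (3 4 5)(6 7)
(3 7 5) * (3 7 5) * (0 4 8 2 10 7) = (0 4 8 2 10 7 3 5) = [4, 1, 10, 5, 8, 0, 6, 3, 2, 9, 7]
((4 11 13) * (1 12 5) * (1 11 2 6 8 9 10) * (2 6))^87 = ((1 12 5 11 13 4 6 8 9 10))^87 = (1 8 13 12 9 4 5 10 6 11)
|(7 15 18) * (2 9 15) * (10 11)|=10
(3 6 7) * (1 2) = (1 2)(3 6 7) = [0, 2, 1, 6, 4, 5, 7, 3]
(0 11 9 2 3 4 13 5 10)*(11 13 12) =(0 13 5 10)(2 3 4 12 11 9) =[13, 1, 3, 4, 12, 10, 6, 7, 8, 2, 0, 9, 11, 5]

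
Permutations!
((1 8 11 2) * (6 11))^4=(1 2 11 6 8)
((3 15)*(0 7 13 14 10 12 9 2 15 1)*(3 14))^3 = (0 3 7 1 13)(2 10)(9 14)(12 15)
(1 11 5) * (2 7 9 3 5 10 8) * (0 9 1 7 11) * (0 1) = (0 9 3 5 7)(2 11 10 8) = [9, 1, 11, 5, 4, 7, 6, 0, 2, 3, 8, 10]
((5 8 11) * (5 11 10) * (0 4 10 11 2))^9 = ((0 4 10 5 8 11 2))^9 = (0 10 8 2 4 5 11)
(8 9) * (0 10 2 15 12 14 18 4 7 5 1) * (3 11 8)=(0 10 2 15 12 14 18 4 7 5 1)(3 11 8 9)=[10, 0, 15, 11, 7, 1, 6, 5, 9, 3, 2, 8, 14, 13, 18, 12, 16, 17, 4]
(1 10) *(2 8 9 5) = [0, 10, 8, 3, 4, 2, 6, 7, 9, 5, 1] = (1 10)(2 8 9 5)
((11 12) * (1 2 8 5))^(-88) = (12)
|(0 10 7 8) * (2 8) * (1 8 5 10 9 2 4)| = 9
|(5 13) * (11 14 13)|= 4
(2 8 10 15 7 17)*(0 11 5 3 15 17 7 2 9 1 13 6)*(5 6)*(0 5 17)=[11, 13, 8, 15, 4, 3, 5, 7, 10, 1, 0, 6, 12, 17, 14, 2, 16, 9]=(0 11 6 5 3 15 2 8 10)(1 13 17 9)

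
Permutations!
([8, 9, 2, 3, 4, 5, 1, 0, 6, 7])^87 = [1, 0, 2, 3, 4, 5, 7, 6, 9, 8]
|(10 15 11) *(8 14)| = |(8 14)(10 15 11)| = 6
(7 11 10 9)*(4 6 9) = (4 6 9 7 11 10) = [0, 1, 2, 3, 6, 5, 9, 11, 8, 7, 4, 10]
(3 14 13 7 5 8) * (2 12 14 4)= (2 12 14 13 7 5 8 3 4)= [0, 1, 12, 4, 2, 8, 6, 5, 3, 9, 10, 11, 14, 7, 13]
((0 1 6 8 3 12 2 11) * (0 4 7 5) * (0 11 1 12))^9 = (0 2 6 3 12 1 8)(4 7 5 11)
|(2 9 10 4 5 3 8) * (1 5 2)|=4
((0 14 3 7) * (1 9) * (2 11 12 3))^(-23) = (0 3 11 14 7 12 2)(1 9)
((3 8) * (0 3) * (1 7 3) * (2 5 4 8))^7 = ((0 1 7 3 2 5 4 8))^7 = (0 8 4 5 2 3 7 1)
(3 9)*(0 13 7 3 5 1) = (0 13 7 3 9 5 1) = [13, 0, 2, 9, 4, 1, 6, 3, 8, 5, 10, 11, 12, 7]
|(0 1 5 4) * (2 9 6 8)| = 4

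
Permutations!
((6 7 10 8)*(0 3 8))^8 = (0 8 7)(3 6 10)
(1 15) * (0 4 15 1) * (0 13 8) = (0 4 15 13 8) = [4, 1, 2, 3, 15, 5, 6, 7, 0, 9, 10, 11, 12, 8, 14, 13]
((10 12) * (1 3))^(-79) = (1 3)(10 12)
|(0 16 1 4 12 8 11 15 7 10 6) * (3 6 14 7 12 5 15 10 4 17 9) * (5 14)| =|(0 16 1 17 9 3 6)(4 14 7)(5 15 12 8 11 10)| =42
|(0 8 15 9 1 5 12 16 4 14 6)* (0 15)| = |(0 8)(1 5 12 16 4 14 6 15 9)| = 18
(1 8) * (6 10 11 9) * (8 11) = (1 11 9 6 10 8) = [0, 11, 2, 3, 4, 5, 10, 7, 1, 6, 8, 9]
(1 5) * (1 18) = [0, 5, 2, 3, 4, 18, 6, 7, 8, 9, 10, 11, 12, 13, 14, 15, 16, 17, 1] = (1 5 18)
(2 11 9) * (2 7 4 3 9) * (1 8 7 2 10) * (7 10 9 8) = (1 7 4 3 8 10)(2 11 9) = [0, 7, 11, 8, 3, 5, 6, 4, 10, 2, 1, 9]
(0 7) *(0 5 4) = [7, 1, 2, 3, 0, 4, 6, 5] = (0 7 5 4)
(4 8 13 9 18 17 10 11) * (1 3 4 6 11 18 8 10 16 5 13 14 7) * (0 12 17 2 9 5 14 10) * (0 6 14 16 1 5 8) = (0 12 17 1 3 4 6 11 14 7 5 13 8 10 18 2 9) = [12, 3, 9, 4, 6, 13, 11, 5, 10, 0, 18, 14, 17, 8, 7, 15, 16, 1, 2]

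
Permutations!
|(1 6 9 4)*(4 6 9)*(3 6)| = |(1 9 3 6 4)| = 5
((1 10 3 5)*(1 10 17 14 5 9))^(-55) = ((1 17 14 5 10 3 9))^(-55) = (1 17 14 5 10 3 9)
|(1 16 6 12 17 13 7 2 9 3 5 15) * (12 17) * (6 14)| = |(1 16 14 6 17 13 7 2 9 3 5 15)| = 12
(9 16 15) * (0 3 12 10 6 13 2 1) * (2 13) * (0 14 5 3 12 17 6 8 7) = (0 12 10 8 7)(1 14 5 3 17 6 2)(9 16 15) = [12, 14, 1, 17, 4, 3, 2, 0, 7, 16, 8, 11, 10, 13, 5, 9, 15, 6]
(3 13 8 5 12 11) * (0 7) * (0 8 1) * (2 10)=(0 7 8 5 12 11 3 13 1)(2 10)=[7, 0, 10, 13, 4, 12, 6, 8, 5, 9, 2, 3, 11, 1]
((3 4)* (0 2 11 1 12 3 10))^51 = (0 1 4 2 12 10 11 3)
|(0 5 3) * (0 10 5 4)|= 6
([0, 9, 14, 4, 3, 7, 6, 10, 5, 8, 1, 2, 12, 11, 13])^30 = (2 13)(11 14)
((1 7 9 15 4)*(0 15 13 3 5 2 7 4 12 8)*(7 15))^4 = (0 3 12 9 2)(5 8 13 15 7)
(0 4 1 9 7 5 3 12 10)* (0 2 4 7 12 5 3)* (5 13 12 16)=(0 7 3 13 12 10 2 4 1 9 16 5)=[7, 9, 4, 13, 1, 0, 6, 3, 8, 16, 2, 11, 10, 12, 14, 15, 5]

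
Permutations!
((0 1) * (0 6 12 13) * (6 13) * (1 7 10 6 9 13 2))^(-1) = (0 13 9 12 6 10 7)(1 2)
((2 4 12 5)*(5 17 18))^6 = (18)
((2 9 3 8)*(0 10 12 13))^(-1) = ((0 10 12 13)(2 9 3 8))^(-1) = (0 13 12 10)(2 8 3 9)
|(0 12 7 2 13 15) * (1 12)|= |(0 1 12 7 2 13 15)|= 7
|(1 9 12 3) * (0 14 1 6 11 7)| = |(0 14 1 9 12 3 6 11 7)| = 9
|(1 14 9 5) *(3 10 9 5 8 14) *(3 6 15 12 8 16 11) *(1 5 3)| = |(1 6 15 12 8 14 3 10 9 16 11)| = 11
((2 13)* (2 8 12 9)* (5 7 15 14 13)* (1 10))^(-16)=(2 7 14 8 9 5 15 13 12)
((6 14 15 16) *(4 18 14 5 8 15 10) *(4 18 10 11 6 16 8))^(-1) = (4 5 6 11 14 18 10)(8 15)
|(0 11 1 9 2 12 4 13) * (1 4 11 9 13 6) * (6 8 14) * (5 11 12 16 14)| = |(0 9 2 16 14 6 1 13)(4 8 5 11)| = 8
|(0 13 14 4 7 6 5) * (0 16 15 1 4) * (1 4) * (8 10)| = 6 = |(0 13 14)(4 7 6 5 16 15)(8 10)|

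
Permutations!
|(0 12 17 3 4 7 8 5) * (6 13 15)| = 24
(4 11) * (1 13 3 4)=(1 13 3 4 11)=[0, 13, 2, 4, 11, 5, 6, 7, 8, 9, 10, 1, 12, 3]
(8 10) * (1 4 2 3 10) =(1 4 2 3 10 8) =[0, 4, 3, 10, 2, 5, 6, 7, 1, 9, 8]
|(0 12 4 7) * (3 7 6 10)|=7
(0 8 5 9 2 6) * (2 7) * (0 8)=(2 6 8 5 9 7)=[0, 1, 6, 3, 4, 9, 8, 2, 5, 7]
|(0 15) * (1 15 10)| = 4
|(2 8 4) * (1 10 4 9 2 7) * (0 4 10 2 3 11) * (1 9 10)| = 12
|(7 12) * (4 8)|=|(4 8)(7 12)|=2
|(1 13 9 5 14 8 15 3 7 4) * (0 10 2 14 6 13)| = 20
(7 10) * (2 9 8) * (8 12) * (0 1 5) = (0 1 5)(2 9 12 8)(7 10) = [1, 5, 9, 3, 4, 0, 6, 10, 2, 12, 7, 11, 8]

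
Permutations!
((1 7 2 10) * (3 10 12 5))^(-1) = ((1 7 2 12 5 3 10))^(-1) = (1 10 3 5 12 2 7)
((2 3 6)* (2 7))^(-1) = ((2 3 6 7))^(-1) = (2 7 6 3)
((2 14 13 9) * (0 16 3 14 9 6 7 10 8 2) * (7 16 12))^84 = ((0 12 7 10 8 2 9)(3 14 13 6 16))^84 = (3 16 6 13 14)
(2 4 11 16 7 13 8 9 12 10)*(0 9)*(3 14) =(0 9 12 10 2 4 11 16 7 13 8)(3 14) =[9, 1, 4, 14, 11, 5, 6, 13, 0, 12, 2, 16, 10, 8, 3, 15, 7]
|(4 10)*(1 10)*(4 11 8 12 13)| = 7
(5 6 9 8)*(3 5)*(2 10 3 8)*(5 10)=[0, 1, 5, 10, 4, 6, 9, 7, 8, 2, 3]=(2 5 6 9)(3 10)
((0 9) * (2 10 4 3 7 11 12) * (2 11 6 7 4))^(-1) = ((0 9)(2 10)(3 4)(6 7)(11 12))^(-1) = (0 9)(2 10)(3 4)(6 7)(11 12)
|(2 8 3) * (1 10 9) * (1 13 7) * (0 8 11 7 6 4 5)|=13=|(0 8 3 2 11 7 1 10 9 13 6 4 5)|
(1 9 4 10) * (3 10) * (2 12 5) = (1 9 4 3 10)(2 12 5) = [0, 9, 12, 10, 3, 2, 6, 7, 8, 4, 1, 11, 5]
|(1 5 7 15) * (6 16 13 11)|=|(1 5 7 15)(6 16 13 11)|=4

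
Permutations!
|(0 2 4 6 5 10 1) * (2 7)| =|(0 7 2 4 6 5 10 1)| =8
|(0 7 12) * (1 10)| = 6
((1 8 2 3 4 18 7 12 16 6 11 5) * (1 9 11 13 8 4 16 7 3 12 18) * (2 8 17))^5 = (1 4)(2 16 12 6 7 13 18 17 3)(5 11 9)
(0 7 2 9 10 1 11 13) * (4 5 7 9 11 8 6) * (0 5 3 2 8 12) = (0 9 10 1 12)(2 11 13 5 7 8 6 4 3) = [9, 12, 11, 2, 3, 7, 4, 8, 6, 10, 1, 13, 0, 5]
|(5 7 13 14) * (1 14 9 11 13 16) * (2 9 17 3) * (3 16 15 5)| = |(1 14 3 2 9 11 13 17 16)(5 7 15)| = 9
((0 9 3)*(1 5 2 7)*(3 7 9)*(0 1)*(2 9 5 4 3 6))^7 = ((0 6 2 5 9 7)(1 4 3))^7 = (0 6 2 5 9 7)(1 4 3)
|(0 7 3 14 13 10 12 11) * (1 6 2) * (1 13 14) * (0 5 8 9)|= |(14)(0 7 3 1 6 2 13 10 12 11 5 8 9)|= 13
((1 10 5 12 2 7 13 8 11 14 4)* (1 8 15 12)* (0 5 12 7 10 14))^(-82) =(0 1 4 11 5 14 8)(2 12 10)(7 15 13)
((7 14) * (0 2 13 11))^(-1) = (0 11 13 2)(7 14)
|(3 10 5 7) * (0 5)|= 5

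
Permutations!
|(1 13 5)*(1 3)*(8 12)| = |(1 13 5 3)(8 12)| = 4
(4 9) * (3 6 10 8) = (3 6 10 8)(4 9) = [0, 1, 2, 6, 9, 5, 10, 7, 3, 4, 8]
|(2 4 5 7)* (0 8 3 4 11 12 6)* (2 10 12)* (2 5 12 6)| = 11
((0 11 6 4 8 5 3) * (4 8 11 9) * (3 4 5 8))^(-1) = ((0 9 5 4 11 6 3))^(-1) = (0 3 6 11 4 5 9)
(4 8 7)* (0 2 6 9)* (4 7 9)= [2, 1, 6, 3, 8, 5, 4, 7, 9, 0]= (0 2 6 4 8 9)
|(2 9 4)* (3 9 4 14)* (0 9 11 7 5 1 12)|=18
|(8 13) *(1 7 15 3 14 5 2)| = |(1 7 15 3 14 5 2)(8 13)| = 14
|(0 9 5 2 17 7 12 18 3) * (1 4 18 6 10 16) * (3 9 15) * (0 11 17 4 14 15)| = 55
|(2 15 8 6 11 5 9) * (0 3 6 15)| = |(0 3 6 11 5 9 2)(8 15)| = 14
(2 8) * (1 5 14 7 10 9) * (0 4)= (0 4)(1 5 14 7 10 9)(2 8)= [4, 5, 8, 3, 0, 14, 6, 10, 2, 1, 9, 11, 12, 13, 7]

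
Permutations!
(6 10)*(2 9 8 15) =(2 9 8 15)(6 10) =[0, 1, 9, 3, 4, 5, 10, 7, 15, 8, 6, 11, 12, 13, 14, 2]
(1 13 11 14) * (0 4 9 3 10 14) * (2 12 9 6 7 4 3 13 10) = (0 3 2 12 9 13 11)(1 10 14)(4 6 7) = [3, 10, 12, 2, 6, 5, 7, 4, 8, 13, 14, 0, 9, 11, 1]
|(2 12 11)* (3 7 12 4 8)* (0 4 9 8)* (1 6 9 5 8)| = |(0 4)(1 6 9)(2 5 8 3 7 12 11)| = 42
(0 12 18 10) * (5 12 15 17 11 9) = [15, 1, 2, 3, 4, 12, 6, 7, 8, 5, 0, 9, 18, 13, 14, 17, 16, 11, 10] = (0 15 17 11 9 5 12 18 10)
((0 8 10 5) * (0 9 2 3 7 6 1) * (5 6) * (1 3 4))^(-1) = (0 1 4 2 9 5 7 3 6 10 8) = ((0 8 10 6 3 7 5 9 2 4 1))^(-1)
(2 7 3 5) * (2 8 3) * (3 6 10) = (2 7)(3 5 8 6 10) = [0, 1, 7, 5, 4, 8, 10, 2, 6, 9, 3]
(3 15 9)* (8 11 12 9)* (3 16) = (3 15 8 11 12 9 16) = [0, 1, 2, 15, 4, 5, 6, 7, 11, 16, 10, 12, 9, 13, 14, 8, 3]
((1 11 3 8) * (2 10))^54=(1 3)(8 11)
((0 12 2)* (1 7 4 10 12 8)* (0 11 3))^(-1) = ((0 8 1 7 4 10 12 2 11 3))^(-1) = (0 3 11 2 12 10 4 7 1 8)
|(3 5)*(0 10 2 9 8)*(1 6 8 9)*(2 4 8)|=12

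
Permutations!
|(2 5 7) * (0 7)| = 4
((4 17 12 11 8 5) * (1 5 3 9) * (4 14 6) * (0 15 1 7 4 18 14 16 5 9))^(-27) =((0 15 1 9 7 4 17 12 11 8 3)(5 16)(6 18 14))^(-27) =(18)(0 17 15 12 1 11 9 8 7 3 4)(5 16)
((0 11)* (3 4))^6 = (11)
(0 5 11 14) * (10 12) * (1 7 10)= [5, 7, 2, 3, 4, 11, 6, 10, 8, 9, 12, 14, 1, 13, 0]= (0 5 11 14)(1 7 10 12)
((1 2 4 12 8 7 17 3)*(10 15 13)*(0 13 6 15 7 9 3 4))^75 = ((0 13 10 7 17 4 12 8 9 3 1 2)(6 15))^75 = (0 7 12 3)(1 13 17 8)(2 10 4 9)(6 15)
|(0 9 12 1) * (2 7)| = |(0 9 12 1)(2 7)| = 4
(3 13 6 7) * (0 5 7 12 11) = (0 5 7 3 13 6 12 11) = [5, 1, 2, 13, 4, 7, 12, 3, 8, 9, 10, 0, 11, 6]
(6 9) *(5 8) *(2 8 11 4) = (2 8 5 11 4)(6 9) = [0, 1, 8, 3, 2, 11, 9, 7, 5, 6, 10, 4]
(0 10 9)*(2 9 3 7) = (0 10 3 7 2 9) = [10, 1, 9, 7, 4, 5, 6, 2, 8, 0, 3]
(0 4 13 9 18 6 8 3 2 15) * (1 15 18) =(0 4 13 9 1 15)(2 18 6 8 3) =[4, 15, 18, 2, 13, 5, 8, 7, 3, 1, 10, 11, 12, 9, 14, 0, 16, 17, 6]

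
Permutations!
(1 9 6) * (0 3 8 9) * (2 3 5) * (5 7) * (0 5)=(0 7)(1 5 2 3 8 9 6)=[7, 5, 3, 8, 4, 2, 1, 0, 9, 6]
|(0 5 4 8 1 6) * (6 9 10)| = |(0 5 4 8 1 9 10 6)| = 8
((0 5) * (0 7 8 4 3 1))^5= (0 3 8 5 1 4 7)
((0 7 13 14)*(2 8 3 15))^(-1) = ((0 7 13 14)(2 8 3 15))^(-1) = (0 14 13 7)(2 15 3 8)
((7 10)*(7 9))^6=(10)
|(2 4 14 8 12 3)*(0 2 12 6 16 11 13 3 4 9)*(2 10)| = |(0 10 2 9)(3 12 4 14 8 6 16 11 13)| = 36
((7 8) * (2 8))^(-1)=((2 8 7))^(-1)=(2 7 8)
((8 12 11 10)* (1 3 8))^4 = ((1 3 8 12 11 10))^4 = (1 11 8)(3 10 12)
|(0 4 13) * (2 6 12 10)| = |(0 4 13)(2 6 12 10)| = 12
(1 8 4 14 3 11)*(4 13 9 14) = (1 8 13 9 14 3 11) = [0, 8, 2, 11, 4, 5, 6, 7, 13, 14, 10, 1, 12, 9, 3]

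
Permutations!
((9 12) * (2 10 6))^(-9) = ((2 10 6)(9 12))^(-9) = (9 12)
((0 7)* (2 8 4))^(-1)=(0 7)(2 4 8)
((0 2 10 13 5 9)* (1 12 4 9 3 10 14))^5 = (0 4 1 2 9 12 14)(3 10 13 5)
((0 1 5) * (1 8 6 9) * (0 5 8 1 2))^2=(0 8 9)(1 6 2)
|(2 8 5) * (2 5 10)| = 3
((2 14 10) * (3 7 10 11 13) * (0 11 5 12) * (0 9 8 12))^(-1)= (0 5 14 2 10 7 3 13 11)(8 9 12)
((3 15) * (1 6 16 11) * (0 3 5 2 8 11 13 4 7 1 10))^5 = (0 8 15 10 2 3 11 5)(1 7 4 13 16 6) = ((0 3 15 5 2 8 11 10)(1 6 16 13 4 7))^5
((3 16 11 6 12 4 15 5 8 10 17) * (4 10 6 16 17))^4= ((3 17)(4 15 5 8 6 12 10)(11 16))^4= (17)(4 6 15 12 5 10 8)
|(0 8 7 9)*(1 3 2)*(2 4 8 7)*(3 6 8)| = |(0 7 9)(1 6 8 2)(3 4)| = 12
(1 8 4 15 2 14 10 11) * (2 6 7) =(1 8 4 15 6 7 2 14 10 11) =[0, 8, 14, 3, 15, 5, 7, 2, 4, 9, 11, 1, 12, 13, 10, 6]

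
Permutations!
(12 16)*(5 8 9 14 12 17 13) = (5 8 9 14 12 16 17 13) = [0, 1, 2, 3, 4, 8, 6, 7, 9, 14, 10, 11, 16, 5, 12, 15, 17, 13]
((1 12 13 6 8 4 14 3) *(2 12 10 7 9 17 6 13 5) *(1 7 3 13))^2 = (1 3 9 6 4 13 10 7 17 8 14)(2 5 12)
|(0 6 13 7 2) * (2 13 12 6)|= |(0 2)(6 12)(7 13)|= 2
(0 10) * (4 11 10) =[4, 1, 2, 3, 11, 5, 6, 7, 8, 9, 0, 10] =(0 4 11 10)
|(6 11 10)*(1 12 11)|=|(1 12 11 10 6)|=5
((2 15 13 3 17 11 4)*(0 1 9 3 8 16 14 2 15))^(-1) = (0 2 14 16 8 13 15 4 11 17 3 9 1) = ((0 1 9 3 17 11 4 15 13 8 16 14 2))^(-1)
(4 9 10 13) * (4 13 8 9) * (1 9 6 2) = (13)(1 9 10 8 6 2) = [0, 9, 1, 3, 4, 5, 2, 7, 6, 10, 8, 11, 12, 13]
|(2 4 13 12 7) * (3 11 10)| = 15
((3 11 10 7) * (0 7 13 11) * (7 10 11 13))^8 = ((13)(0 10 7 3))^8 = (13)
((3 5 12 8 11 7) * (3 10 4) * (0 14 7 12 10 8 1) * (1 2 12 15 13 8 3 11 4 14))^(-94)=(3 5 10 14 7)(4 11 15 13 8)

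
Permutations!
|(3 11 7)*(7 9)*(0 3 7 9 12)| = |(0 3 11 12)| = 4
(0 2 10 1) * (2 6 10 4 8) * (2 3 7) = [6, 0, 4, 7, 8, 5, 10, 2, 3, 9, 1] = (0 6 10 1)(2 4 8 3 7)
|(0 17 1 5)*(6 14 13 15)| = |(0 17 1 5)(6 14 13 15)| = 4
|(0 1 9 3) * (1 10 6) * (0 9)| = 4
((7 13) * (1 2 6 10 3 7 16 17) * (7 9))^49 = (1 17 16 13 7 9 3 10 6 2)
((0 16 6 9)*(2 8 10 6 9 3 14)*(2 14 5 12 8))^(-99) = (16)(3 8)(5 10)(6 12) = ((0 16 9)(3 5 12 8 10 6))^(-99)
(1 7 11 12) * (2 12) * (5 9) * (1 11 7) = (2 12 11)(5 9) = [0, 1, 12, 3, 4, 9, 6, 7, 8, 5, 10, 2, 11]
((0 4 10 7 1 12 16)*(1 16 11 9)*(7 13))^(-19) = (0 16 7 13 10 4)(1 12 11 9)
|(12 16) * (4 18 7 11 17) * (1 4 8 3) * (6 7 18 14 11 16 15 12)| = |(18)(1 4 14 11 17 8 3)(6 7 16)(12 15)| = 42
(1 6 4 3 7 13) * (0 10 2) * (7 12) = (0 10 2)(1 6 4 3 12 7 13) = [10, 6, 0, 12, 3, 5, 4, 13, 8, 9, 2, 11, 7, 1]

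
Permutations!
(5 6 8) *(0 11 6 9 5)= (0 11 6 8)(5 9)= [11, 1, 2, 3, 4, 9, 8, 7, 0, 5, 10, 6]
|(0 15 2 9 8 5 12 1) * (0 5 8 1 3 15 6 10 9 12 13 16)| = |(0 6 10 9 1 5 13 16)(2 12 3 15)| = 8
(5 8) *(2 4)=(2 4)(5 8)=[0, 1, 4, 3, 2, 8, 6, 7, 5]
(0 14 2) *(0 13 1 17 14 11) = [11, 17, 13, 3, 4, 5, 6, 7, 8, 9, 10, 0, 12, 1, 2, 15, 16, 14] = (0 11)(1 17 14 2 13)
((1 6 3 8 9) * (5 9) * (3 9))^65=((1 6 9)(3 8 5))^65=(1 9 6)(3 5 8)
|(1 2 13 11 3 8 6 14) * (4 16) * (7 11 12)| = |(1 2 13 12 7 11 3 8 6 14)(4 16)| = 10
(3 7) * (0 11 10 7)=[11, 1, 2, 0, 4, 5, 6, 3, 8, 9, 7, 10]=(0 11 10 7 3)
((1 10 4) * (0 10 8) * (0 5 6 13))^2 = (0 4 8 6)(1 5 13 10)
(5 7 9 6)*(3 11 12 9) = (3 11 12 9 6 5 7) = [0, 1, 2, 11, 4, 7, 5, 3, 8, 6, 10, 12, 9]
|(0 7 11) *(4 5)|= 6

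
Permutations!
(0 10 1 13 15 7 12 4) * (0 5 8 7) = (0 10 1 13 15)(4 5 8 7 12) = [10, 13, 2, 3, 5, 8, 6, 12, 7, 9, 1, 11, 4, 15, 14, 0]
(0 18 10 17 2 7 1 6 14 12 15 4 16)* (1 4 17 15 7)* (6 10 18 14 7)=[14, 10, 1, 3, 16, 5, 7, 4, 8, 9, 15, 11, 6, 13, 12, 17, 0, 2, 18]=(18)(0 14 12 6 7 4 16)(1 10 15 17 2)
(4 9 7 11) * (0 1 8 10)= (0 1 8 10)(4 9 7 11)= [1, 8, 2, 3, 9, 5, 6, 11, 10, 7, 0, 4]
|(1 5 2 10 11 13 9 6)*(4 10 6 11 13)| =20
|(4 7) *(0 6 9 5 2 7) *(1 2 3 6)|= |(0 1 2 7 4)(3 6 9 5)|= 20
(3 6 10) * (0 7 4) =(0 7 4)(3 6 10) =[7, 1, 2, 6, 0, 5, 10, 4, 8, 9, 3]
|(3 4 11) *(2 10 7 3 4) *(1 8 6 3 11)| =9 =|(1 8 6 3 2 10 7 11 4)|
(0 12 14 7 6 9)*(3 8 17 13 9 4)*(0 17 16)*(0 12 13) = [13, 1, 2, 8, 3, 5, 4, 6, 16, 17, 10, 11, 14, 9, 7, 15, 12, 0] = (0 13 9 17)(3 8 16 12 14 7 6 4)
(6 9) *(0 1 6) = (0 1 6 9) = [1, 6, 2, 3, 4, 5, 9, 7, 8, 0]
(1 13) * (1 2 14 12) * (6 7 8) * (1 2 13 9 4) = (1 9 4)(2 14 12)(6 7 8) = [0, 9, 14, 3, 1, 5, 7, 8, 6, 4, 10, 11, 2, 13, 12]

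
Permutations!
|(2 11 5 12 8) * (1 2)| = 6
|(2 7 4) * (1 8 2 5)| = |(1 8 2 7 4 5)| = 6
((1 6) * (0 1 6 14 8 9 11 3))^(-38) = (0 9 1 11 14 3 8)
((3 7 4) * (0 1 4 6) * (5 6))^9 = ((0 1 4 3 7 5 6))^9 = (0 4 7 6 1 3 5)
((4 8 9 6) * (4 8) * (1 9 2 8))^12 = (9) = ((1 9 6)(2 8))^12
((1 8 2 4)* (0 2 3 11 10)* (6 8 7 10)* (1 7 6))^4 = ((0 2 4 7 10)(1 6 8 3 11))^4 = (0 10 7 4 2)(1 11 3 8 6)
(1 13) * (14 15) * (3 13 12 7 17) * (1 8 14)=(1 12 7 17 3 13 8 14 15)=[0, 12, 2, 13, 4, 5, 6, 17, 14, 9, 10, 11, 7, 8, 15, 1, 16, 3]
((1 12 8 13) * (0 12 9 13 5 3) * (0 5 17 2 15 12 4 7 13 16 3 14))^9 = ((0 4 7 13 1 9 16 3 5 14)(2 15 12 8 17))^9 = (0 14 5 3 16 9 1 13 7 4)(2 17 8 12 15)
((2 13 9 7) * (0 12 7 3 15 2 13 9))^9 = (0 12 7 13)(2 9 3 15)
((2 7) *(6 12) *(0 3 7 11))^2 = (12)(0 7 11 3 2)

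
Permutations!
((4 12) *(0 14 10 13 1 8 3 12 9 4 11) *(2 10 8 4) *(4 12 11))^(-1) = (0 11 3 8 14)(1 13 10 2 9 4 12)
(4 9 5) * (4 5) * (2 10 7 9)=(2 10 7 9 4)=[0, 1, 10, 3, 2, 5, 6, 9, 8, 4, 7]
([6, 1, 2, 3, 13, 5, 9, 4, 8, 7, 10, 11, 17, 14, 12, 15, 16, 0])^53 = [17, 1, 2, 3, 7, 5, 0, 9, 8, 6, 10, 11, 14, 4, 13, 15, 16, 12]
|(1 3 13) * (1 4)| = |(1 3 13 4)| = 4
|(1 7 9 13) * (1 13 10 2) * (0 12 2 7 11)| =|(13)(0 12 2 1 11)(7 9 10)| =15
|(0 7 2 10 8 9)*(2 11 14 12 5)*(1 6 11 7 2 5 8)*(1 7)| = 11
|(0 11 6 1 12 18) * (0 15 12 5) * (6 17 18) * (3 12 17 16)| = 24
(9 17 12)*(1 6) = [0, 6, 2, 3, 4, 5, 1, 7, 8, 17, 10, 11, 9, 13, 14, 15, 16, 12] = (1 6)(9 17 12)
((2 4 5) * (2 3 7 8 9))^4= (2 7 4 8 5 9 3)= ((2 4 5 3 7 8 9))^4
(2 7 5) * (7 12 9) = (2 12 9 7 5) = [0, 1, 12, 3, 4, 2, 6, 5, 8, 7, 10, 11, 9]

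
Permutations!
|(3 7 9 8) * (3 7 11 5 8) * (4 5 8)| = 10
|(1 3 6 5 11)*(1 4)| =|(1 3 6 5 11 4)| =6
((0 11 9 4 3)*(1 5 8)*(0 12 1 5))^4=(0 3 11 12 9 1 4)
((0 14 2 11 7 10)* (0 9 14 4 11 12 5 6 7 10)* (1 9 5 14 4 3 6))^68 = ((0 3 6 7)(1 9 4 11 10 5)(2 12 14))^68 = (1 4 10)(2 14 12)(5 9 11)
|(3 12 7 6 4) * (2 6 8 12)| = 12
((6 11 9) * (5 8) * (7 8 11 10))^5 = ((5 11 9 6 10 7 8))^5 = (5 7 6 11 8 10 9)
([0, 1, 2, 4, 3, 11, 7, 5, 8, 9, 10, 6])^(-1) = [0, 1, 2, 4, 3, 7, 11, 6, 8, 9, 10, 5]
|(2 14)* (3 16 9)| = 6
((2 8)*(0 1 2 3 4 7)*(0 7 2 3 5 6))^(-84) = (0 2)(1 8)(3 5)(4 6)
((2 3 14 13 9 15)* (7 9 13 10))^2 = (2 14 7 15 3 10 9)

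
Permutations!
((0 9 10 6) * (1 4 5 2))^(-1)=((0 9 10 6)(1 4 5 2))^(-1)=(0 6 10 9)(1 2 5 4)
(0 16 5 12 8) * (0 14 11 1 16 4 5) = (0 4 5 12 8 14 11 1 16) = [4, 16, 2, 3, 5, 12, 6, 7, 14, 9, 10, 1, 8, 13, 11, 15, 0]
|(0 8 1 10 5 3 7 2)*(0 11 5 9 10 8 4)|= 10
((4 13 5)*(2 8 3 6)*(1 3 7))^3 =(13)(1 2)(3 8)(6 7)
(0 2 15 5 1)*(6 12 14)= (0 2 15 5 1)(6 12 14)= [2, 0, 15, 3, 4, 1, 12, 7, 8, 9, 10, 11, 14, 13, 6, 5]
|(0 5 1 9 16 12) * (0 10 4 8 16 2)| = |(0 5 1 9 2)(4 8 16 12 10)| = 5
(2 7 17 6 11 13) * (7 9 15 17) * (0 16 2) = [16, 1, 9, 3, 4, 5, 11, 7, 8, 15, 10, 13, 12, 0, 14, 17, 2, 6] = (0 16 2 9 15 17 6 11 13)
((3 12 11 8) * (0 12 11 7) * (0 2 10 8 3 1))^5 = ((0 12 7 2 10 8 1)(3 11))^5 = (0 8 2 12 1 10 7)(3 11)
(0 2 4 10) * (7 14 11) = (0 2 4 10)(7 14 11) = [2, 1, 4, 3, 10, 5, 6, 14, 8, 9, 0, 7, 12, 13, 11]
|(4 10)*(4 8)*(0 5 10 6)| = 6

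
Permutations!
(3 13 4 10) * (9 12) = (3 13 4 10)(9 12) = [0, 1, 2, 13, 10, 5, 6, 7, 8, 12, 3, 11, 9, 4]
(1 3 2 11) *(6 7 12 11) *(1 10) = (1 3 2 6 7 12 11 10) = [0, 3, 6, 2, 4, 5, 7, 12, 8, 9, 1, 10, 11]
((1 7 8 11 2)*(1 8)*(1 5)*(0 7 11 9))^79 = (0 9 8 2 11 1 5 7)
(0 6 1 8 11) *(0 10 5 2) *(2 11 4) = [6, 8, 0, 3, 2, 11, 1, 7, 4, 9, 5, 10] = (0 6 1 8 4 2)(5 11 10)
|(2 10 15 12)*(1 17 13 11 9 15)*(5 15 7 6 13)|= |(1 17 5 15 12 2 10)(6 13 11 9 7)|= 35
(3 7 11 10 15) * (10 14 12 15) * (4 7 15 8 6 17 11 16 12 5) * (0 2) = (0 2)(3 15)(4 7 16 12 8 6 17 11 14 5) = [2, 1, 0, 15, 7, 4, 17, 16, 6, 9, 10, 14, 8, 13, 5, 3, 12, 11]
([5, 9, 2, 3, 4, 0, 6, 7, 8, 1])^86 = (9)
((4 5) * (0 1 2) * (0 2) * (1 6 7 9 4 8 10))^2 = (0 7 4 8 1 6 9 5 10)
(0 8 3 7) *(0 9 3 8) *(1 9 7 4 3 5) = [0, 9, 2, 4, 3, 1, 6, 7, 8, 5] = (1 9 5)(3 4)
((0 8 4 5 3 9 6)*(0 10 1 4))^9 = (0 8)(1 5 9 10 4 3 6)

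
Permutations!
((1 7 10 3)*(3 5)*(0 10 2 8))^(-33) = ((0 10 5 3 1 7 2 8))^(-33) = (0 8 2 7 1 3 5 10)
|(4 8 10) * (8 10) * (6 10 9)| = |(4 9 6 10)| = 4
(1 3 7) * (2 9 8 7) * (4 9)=(1 3 2 4 9 8 7)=[0, 3, 4, 2, 9, 5, 6, 1, 7, 8]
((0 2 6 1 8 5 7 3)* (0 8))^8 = (8)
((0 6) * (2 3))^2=((0 6)(2 3))^2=(6)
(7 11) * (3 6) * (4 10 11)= (3 6)(4 10 11 7)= [0, 1, 2, 6, 10, 5, 3, 4, 8, 9, 11, 7]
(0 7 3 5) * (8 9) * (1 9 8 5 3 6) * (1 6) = (0 7 1 9 5) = [7, 9, 2, 3, 4, 0, 6, 1, 8, 5]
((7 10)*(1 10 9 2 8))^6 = (10)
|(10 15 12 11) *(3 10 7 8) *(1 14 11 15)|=14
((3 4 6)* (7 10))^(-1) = (3 6 4)(7 10)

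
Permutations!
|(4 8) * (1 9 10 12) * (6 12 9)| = 6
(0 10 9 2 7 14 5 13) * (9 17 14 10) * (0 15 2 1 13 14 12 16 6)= (0 9 1 13 15 2 7 10 17 12 16 6)(5 14)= [9, 13, 7, 3, 4, 14, 0, 10, 8, 1, 17, 11, 16, 15, 5, 2, 6, 12]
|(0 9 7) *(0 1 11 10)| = 6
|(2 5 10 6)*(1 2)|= 5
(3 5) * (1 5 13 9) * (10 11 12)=[0, 5, 2, 13, 4, 3, 6, 7, 8, 1, 11, 12, 10, 9]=(1 5 3 13 9)(10 11 12)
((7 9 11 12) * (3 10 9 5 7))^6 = (3 10 9 11 12)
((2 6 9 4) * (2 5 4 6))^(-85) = ((4 5)(6 9))^(-85) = (4 5)(6 9)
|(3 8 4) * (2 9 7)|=3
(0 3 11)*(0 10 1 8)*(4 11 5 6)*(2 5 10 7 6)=(0 3 10 1 8)(2 5)(4 11 7 6)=[3, 8, 5, 10, 11, 2, 4, 6, 0, 9, 1, 7]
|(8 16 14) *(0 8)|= |(0 8 16 14)|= 4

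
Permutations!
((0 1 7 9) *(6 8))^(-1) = (0 9 7 1)(6 8)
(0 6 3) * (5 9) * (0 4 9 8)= (0 6 3 4 9 5 8)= [6, 1, 2, 4, 9, 8, 3, 7, 0, 5]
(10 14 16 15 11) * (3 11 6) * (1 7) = [0, 7, 2, 11, 4, 5, 3, 1, 8, 9, 14, 10, 12, 13, 16, 6, 15] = (1 7)(3 11 10 14 16 15 6)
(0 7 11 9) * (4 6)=[7, 1, 2, 3, 6, 5, 4, 11, 8, 0, 10, 9]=(0 7 11 9)(4 6)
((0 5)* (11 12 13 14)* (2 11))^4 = (2 14 13 12 11) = ((0 5)(2 11 12 13 14))^4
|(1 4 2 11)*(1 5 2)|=|(1 4)(2 11 5)|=6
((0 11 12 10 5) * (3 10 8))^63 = ((0 11 12 8 3 10 5))^63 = (12)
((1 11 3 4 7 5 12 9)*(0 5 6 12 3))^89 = (0 11 1 9 12 6 7 4 3 5) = ((0 5 3 4 7 6 12 9 1 11))^89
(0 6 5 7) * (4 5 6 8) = (0 8 4 5 7) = [8, 1, 2, 3, 5, 7, 6, 0, 4]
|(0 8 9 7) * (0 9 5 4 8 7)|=|(0 7 9)(4 8 5)|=3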